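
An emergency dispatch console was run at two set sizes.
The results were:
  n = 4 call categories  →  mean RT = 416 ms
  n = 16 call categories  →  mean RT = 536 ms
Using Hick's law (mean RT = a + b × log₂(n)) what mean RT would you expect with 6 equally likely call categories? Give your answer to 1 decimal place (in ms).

451.1 ms

Solve the two-equation system in a and b:
  b = (536 − 416) / (log₂ 16 − log₂ 4) = 120 / (4 − 2) = 60.000 ms/bit
  a = 416 − 60.000 × 2 = 296.000 ms
Then RT(6) = 296.000 + 60.000 × log₂ 6 = 296.000 + 60.000 × 2.5850 ≈ 451.098 ms.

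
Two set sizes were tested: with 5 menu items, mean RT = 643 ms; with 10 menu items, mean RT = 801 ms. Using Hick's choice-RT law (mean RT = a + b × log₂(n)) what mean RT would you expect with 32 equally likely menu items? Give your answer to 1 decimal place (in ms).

Fit slope and intercept:
  b = (801 − 643) / (log₂ 10 − log₂ 5) = 158 / (3.3219 − 2.3219) = 158.000 ms/bit
  a = 643 − 158.000 × 2.3219 = 276.135 ms
Then RT(32) = 276.135 + 158.000 × log₂ 32 = 276.135 + 158.000 × 5 ≈ 1066.135 ms.

1066.1 ms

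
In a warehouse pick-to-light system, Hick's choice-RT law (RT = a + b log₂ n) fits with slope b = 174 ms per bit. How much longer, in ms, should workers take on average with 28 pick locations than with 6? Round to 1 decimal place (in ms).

Only the slope matters, since a is common to both: ΔRT = b·log₂(n₂/n₁).
log₂(28) − log₂(6) = 4.8074 − 2.5850 = 2.2224.
ΔRT = 174 × 2.2224 = 386.696 ms.

386.7 ms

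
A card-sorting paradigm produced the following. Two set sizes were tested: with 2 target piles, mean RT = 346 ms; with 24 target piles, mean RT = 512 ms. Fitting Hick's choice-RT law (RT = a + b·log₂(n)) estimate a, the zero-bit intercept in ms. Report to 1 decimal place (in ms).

299.7 ms

The slope on a log₂ axis is (512 − 346) / (4.5850 − 1) = 46.305 ms/bit.
Intercept: a = 346 − 46.305·log₂(2) = 299.695 ms.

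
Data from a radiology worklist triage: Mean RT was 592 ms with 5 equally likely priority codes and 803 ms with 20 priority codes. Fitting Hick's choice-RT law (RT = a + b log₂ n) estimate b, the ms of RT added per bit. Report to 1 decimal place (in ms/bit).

105.5 ms/bit

The slope on a log₂ axis is (803 − 592) / (4.3219 − 2.3219) = 105.500 ms/bit.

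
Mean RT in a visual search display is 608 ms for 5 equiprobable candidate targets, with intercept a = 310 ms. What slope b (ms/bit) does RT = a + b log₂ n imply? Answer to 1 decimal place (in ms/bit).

128.3 ms/bit

5 alternatives carry log₂ 5 = 2.3219 bits; the choice cost is 608 − 310 = 298 ms, so b = 298/2.3219 = 128.342 ms/bit.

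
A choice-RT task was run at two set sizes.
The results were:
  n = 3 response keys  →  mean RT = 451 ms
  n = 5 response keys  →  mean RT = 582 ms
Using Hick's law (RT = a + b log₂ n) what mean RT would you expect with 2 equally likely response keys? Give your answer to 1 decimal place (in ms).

With log₂ n on the abscissa the relation is linear; from the two conditions:
  b = (582 − 451) / (log₂ 5 − log₂ 3) = 131 / (2.3219 − 1.5850) = 177.756 ms/bit
  a = 451 − 177.756 × 1.5850 = 169.264 ms
Then RT(2) = 169.264 + 177.756 × log₂ 2 = 169.264 + 177.756 × 1 ≈ 347.019 ms.

347.0 ms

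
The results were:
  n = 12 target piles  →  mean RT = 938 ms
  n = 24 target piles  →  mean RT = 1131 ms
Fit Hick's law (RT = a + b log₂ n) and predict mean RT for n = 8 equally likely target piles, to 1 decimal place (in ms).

With log₂ n on the abscissa the relation is linear; from the two conditions:
  b = (1131 − 938) / (log₂ 24 − log₂ 12) = 193 / (4.5850 − 3.5850) = 193.000 ms/bit
  a = 938 − 193.000 × 3.5850 = 246.102 ms
Then RT(8) = 246.102 + 193.000 × log₂ 8 = 246.102 + 193.000 × 3 ≈ 825.102 ms.

825.1 ms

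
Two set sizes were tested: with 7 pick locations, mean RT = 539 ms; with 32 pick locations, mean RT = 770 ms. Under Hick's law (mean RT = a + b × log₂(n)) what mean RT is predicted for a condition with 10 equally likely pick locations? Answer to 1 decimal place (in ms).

Solve the two-equation system in a and b:
  b = (770 − 539) / (log₂ 32 − log₂ 7) = 231 / (5 − 2.8074) = 105.352 ms/bit
  a = 539 − 105.352 × 2.8074 = 243.239 ms
Then RT(10) = 243.239 + 105.352 × log₂ 10 = 243.239 + 105.352 × 3.3219 ≈ 593.211 ms.

593.2 ms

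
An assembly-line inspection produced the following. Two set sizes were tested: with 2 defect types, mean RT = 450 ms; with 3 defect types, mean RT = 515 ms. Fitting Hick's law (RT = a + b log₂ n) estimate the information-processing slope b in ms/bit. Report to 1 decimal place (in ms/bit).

b = (RT₂ − RT₁)/(log₂ n₂ − log₂ n₁) = (515 − 450)/(1.5850 − 1) = 111.118 ms/bit.

111.1 ms/bit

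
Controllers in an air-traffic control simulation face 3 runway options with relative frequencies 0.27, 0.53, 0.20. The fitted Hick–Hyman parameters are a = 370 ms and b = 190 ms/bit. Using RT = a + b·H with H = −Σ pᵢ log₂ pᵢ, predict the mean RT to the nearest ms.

H = 0.27·log₂(1/0.27) + 0.53·log₂(1/0.53) + 0.20·log₂(1/0.20) = 1.4599 bits.
RT = 370 + 190 × 1.4599 = 647.37 ms.

647 ms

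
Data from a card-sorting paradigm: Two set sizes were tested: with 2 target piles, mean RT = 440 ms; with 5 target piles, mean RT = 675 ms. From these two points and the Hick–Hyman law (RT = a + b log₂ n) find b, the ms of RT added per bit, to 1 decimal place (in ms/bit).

177.8 ms/bit

Slope: b = (675 − 440) / (log₂ 5 − log₂ 2) = 235/1.3219 = 177.771 ms/bit.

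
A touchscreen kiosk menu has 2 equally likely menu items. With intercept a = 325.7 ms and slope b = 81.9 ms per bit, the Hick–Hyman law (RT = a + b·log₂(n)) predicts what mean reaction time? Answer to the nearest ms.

408 ms

log₂(2) = 1 bits, so RT = 325.7 + 81.9 × 1 ≈ 407.600 ms.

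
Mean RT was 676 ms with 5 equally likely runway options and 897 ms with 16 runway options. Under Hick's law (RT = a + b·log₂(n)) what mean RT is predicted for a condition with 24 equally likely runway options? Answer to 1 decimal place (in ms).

With log₂ n on the abscissa the relation is linear; from the two conditions:
  b = (897 − 676) / (log₂ 16 − log₂ 5) = 221 / (4 − 2.3219) = 131.699 ms/bit
  a = 676 − 131.699 × 2.3219 = 370.205 ms
Then RT(24) = 370.205 + 131.699 × log₂ 24 = 370.205 + 131.699 × 4.5850 ≈ 974.039 ms.

974.0 ms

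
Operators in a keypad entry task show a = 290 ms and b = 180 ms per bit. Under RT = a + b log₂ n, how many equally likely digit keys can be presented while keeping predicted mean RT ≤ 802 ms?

7

180·log₂ n ≤ 802 − 290 = 512, giving log₂ n ≤ 2.8444 and n ≤ 7.182. The largest whole number is 7.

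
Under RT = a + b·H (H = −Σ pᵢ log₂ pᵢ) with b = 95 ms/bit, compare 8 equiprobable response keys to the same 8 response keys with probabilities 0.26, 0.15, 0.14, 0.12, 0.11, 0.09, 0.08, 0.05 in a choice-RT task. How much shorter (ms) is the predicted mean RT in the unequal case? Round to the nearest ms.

The RT saving is b·ΔH. Equiprobable H₀ = log₂(8) = 3.0000 bits; with the given probabilities H = 2.8506 bits.
b·(H₀ − H) = 95 × (3.0000 − 2.8506) = 14.20 ms.

14 ms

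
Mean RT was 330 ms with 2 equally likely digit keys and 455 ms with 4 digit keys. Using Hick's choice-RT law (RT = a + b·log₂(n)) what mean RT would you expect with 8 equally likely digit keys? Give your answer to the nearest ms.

580 ms

Solve the two-equation system in a and b:
  b = (455 − 330) / (log₂ 4 − log₂ 2) = 125 / (2 − 1) = 125 ms/bit
  a = 330 − 125 × 1 = 205 ms
Then RT(8) = 205 + 125 × log₂ 8 = 205 + 125 × 3 ≈ 580.000 ms.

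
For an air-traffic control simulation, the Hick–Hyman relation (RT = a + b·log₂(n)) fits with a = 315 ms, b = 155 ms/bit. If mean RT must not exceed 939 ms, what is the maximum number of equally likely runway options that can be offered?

Set 315 + 155·log₂ n ≤ 939 → log₂ n ≤ (939 − 315)/155 = 4.0258.
So n ≤ 2^4.0258 = 16.289; the largest integer n is 16.

16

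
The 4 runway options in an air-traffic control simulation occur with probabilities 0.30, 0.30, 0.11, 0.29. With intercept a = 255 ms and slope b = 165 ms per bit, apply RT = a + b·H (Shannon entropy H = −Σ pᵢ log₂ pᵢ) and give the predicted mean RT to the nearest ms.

570 ms

H = 0.30·log₂(1/0.30) + 0.30·log₂(1/0.30) + 0.11·log₂(1/0.11) + 0.29·log₂(1/0.29) = 1.9104 bits.
RT = 255 + 165 × 1.9104 = 570.21 ms.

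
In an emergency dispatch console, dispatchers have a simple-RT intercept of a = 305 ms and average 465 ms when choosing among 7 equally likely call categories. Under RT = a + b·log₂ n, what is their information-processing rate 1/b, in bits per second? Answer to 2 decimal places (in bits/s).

b = (465 − 305)/log₂ 7 = 160/2.8074 = 56.993 ms per bit = 0.05699 s/bit; the reciprocal is 17.546 bits/s.

17.55 bits/s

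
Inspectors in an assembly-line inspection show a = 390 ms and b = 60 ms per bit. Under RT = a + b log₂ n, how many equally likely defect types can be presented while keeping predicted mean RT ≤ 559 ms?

7

Set 390 + 60·log₂ n ≤ 559 → log₂ n ≤ (559 − 390)/60 = 2.8167.
So n ≤ 2^2.8167 = 7.045; the largest integer n is 7.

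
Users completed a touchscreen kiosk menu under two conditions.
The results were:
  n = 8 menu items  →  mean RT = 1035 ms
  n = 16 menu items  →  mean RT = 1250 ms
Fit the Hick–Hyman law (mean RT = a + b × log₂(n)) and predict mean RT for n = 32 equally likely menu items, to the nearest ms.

1465 ms

Solve the two-equation system in a and b:
  b = (1250 − 1035) / (log₂ 16 − log₂ 8) = 215 / (4 − 3) = 215 ms/bit
  a = 1035 − 215 × 3 = 390 ms
Then RT(32) = 390 + 215 × log₂ 32 = 390 + 215 × 5 ≈ 1465.000 ms.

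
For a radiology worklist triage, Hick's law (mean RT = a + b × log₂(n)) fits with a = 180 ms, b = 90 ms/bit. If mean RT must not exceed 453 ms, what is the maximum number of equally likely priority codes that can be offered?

90·log₂ n ≤ 453 − 180 = 273, giving log₂ n ≤ 3.0333 and n ≤ 8.187. The largest whole number is 8.

8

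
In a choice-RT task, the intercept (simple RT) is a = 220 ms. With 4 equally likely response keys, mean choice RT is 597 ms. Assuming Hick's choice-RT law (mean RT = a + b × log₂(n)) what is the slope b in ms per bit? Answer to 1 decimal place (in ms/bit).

4 alternatives carry log₂ 4 = 2 bits; the choice cost is 597 − 220 = 377 ms, so b = 377/2 = 188.500 ms/bit.

188.5 ms/bit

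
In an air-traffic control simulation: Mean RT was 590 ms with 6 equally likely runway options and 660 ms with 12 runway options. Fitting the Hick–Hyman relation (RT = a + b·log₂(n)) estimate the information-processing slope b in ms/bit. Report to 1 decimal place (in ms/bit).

Slope: b = (660 − 590) / (log₂ 12 − log₂ 6) = 70/1.0000 = 70.000 ms/bit.

70.0 ms/bit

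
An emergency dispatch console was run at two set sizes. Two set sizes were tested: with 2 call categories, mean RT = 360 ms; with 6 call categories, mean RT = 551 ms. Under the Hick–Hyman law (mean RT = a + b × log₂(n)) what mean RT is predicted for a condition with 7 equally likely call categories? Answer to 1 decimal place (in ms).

Solve the two-equation system in a and b:
  b = (551 − 360) / (log₂ 6 − log₂ 2) = 191 / (2.5850 − 1) = 120.508 ms/bit
  a = 360 − 120.508 × 1 = 239.492 ms
Then RT(7) = 239.492 + 120.508 × log₂ 7 = 239.492 + 120.508 × 2.8074 ≈ 577.800 ms.

577.8 ms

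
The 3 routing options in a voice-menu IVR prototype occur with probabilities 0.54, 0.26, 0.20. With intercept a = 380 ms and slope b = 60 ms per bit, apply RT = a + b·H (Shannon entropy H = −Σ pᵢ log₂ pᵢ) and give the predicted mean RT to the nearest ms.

Entropy contributions −pᵢ log₂ pᵢ: 0.4800, 0.5053, 0.4644; sum H = 1.4497 bits.
RT = a + bH = 380 + 60·1.4497 = 466.98 ms.

467 ms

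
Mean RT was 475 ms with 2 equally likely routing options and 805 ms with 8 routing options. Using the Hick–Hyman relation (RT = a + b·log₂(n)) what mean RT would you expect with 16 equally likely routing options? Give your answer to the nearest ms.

With log₂ n on the abscissa the relation is linear; from the two conditions:
  b = (805 − 475) / (log₂ 8 − log₂ 2) = 330 / (3 − 1) = 165 ms/bit
  a = 475 − 165 × 1 = 310 ms
Then RT(16) = 310 + 165 × log₂ 16 = 310 + 165 × 4 ≈ 970.000 ms.

970 ms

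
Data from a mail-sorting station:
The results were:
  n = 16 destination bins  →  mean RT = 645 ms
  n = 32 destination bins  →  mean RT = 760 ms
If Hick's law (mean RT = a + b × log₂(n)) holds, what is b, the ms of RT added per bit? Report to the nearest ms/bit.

b = (RT₂ − RT₁)/(log₂ n₂ − log₂ n₁) = (760 − 645)/(5 − 4) = 115 ms/bit.

115 ms/bit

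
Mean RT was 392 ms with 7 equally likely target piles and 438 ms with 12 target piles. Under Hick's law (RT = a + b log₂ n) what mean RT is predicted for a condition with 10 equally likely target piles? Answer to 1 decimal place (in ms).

Solve the two-equation system in a and b:
  b = (438 − 392) / (log₂ 12 − log₂ 7) = 46 / (3.5850 − 2.8074) = 59.156 ms/bit
  a = 392 − 59.156 × 2.8074 = 225.929 ms
Then RT(10) = 225.929 + 59.156 × log₂ 10 = 225.929 + 59.156 × 3.3219 ≈ 422.440 ms.

422.4 ms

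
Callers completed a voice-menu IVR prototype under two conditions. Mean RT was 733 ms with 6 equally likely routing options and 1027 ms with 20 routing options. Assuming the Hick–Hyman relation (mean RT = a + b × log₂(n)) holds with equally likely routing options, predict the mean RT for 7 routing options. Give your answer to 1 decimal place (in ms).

With log₂ n on the abscissa the relation is linear; from the two conditions:
  b = (1027 − 733) / (log₂ 20 − log₂ 6) = 294 / (4.3219 − 2.5850) = 169.261 ms/bit
  a = 733 − 169.261 × 2.5850 = 295.467 ms
Then RT(7) = 295.467 + 169.261 × log₂ 7 = 295.467 + 169.261 × 2.8074 ≈ 770.642 ms.

770.6 ms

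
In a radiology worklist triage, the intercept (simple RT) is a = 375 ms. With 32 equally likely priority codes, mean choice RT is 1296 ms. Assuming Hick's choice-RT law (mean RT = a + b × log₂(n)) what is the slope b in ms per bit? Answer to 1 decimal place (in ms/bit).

log₂(32) = 5 bits.
b = (RT − a)/log₂ n = (1296 − 375) / 5 = 184.200 ms/bit.

184.2 ms/bit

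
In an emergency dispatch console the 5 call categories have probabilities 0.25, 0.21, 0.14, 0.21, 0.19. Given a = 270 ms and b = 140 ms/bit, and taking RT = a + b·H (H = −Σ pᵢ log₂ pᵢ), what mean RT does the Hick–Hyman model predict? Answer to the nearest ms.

592 ms

H = 0.25·log₂(1/0.25) + 0.21·log₂(1/0.21) + 0.14·log₂(1/0.14) + 0.21·log₂(1/0.21) + 0.19·log₂(1/0.19) = 2.2980 bits.
RT = 270 + 140 × 2.2980 = 591.72 ms.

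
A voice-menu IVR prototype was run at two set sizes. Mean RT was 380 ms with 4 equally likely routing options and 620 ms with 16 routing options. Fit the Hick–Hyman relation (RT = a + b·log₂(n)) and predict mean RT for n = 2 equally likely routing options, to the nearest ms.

260 ms

RT is linear in log₂ n, so two points fix the line:
  b = (620 − 380) / (log₂ 16 − log₂ 4) = 240 / (4 − 2) = 120 ms/bit
  a = 380 − 120 × 2 = 140 ms
Then RT(2) = 140 + 120 × log₂ 2 = 140 + 120 × 1 ≈ 260.000 ms.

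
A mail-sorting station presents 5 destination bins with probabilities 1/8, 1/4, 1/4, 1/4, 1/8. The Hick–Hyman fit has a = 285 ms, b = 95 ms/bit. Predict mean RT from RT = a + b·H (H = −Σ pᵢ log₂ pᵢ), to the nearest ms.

499 ms

Each term −pᵢ log₂ pᵢ: 0.125·3 + 0.25·2 + 0.25·2 + 0.25·2 + 0.125·3; summed, H = 2.250 bits.
Mean RT = a + bH = 285 + 95·2.250 = 498.75 ms.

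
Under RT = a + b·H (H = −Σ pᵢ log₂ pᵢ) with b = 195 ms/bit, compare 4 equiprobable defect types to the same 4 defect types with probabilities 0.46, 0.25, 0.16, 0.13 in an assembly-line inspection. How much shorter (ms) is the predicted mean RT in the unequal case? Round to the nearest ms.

Equiprobable entropy H₀ = log₂ 4 = 2.0000 bits.
Skewed entropy H = −Σ pᵢ log₂ pᵢ = 1.8210 bits.
ΔRT = b·(H₀ − H) = 195 × 0.1790 = 34.91 ms.

35 ms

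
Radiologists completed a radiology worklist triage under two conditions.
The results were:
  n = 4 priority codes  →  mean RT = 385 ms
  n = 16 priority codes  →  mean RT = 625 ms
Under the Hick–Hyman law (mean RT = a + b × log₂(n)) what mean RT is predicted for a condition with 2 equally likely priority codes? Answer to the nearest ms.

Fit slope and intercept:
  b = (625 − 385) / (log₂ 16 − log₂ 4) = 240 / (4 − 2) = 120 ms/bit
  a = 385 − 120 × 2 = 145 ms
Then RT(2) = 145 + 120 × log₂ 2 = 145 + 120 × 1 ≈ 265.000 ms.

265 ms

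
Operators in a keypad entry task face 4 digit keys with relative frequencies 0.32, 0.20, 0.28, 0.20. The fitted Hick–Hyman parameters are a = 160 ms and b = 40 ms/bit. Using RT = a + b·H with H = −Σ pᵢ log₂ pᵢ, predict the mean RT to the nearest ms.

H = 0.32·log₂(1/0.32) + 0.20·log₂(1/0.20) + 0.28·log₂(1/0.28) + 0.20·log₂(1/0.20) = 1.9690 bits.
RT = 160 + 40 × 1.9690 = 238.76 ms.

239 ms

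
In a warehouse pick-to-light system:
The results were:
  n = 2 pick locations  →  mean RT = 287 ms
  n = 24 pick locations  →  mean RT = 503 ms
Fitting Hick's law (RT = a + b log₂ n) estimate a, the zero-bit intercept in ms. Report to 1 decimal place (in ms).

226.7 ms

Slope: b = (503 − 287) / (log₂ 24 − log₂ 2) = 216/3.5850 = 60.252 ms/bit.
a = RT₁ − b·log₂ n₁ = 287 − 60.252 × 1 = 226.748 ms.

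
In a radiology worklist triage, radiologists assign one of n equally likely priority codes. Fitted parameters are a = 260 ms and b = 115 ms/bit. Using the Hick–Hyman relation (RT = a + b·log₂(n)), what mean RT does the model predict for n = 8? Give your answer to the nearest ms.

log₂(8) = 3 bits, so RT = 260 + 115 × 3 ≈ 605.000 ms.

605 ms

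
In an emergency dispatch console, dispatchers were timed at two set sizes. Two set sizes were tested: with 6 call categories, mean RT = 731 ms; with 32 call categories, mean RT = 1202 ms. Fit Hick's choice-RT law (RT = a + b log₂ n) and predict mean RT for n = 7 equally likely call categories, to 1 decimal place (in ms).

Fit slope and intercept:
  b = (1202 − 731) / (log₂ 32 − log₂ 6) = 471 / (5 − 2.5850) = 195.028 ms/bit
  a = 731 − 195.028 × 2.5850 = 226.860 ms
Then RT(7) = 226.860 + 195.028 × log₂ 7 = 226.860 + 195.028 × 2.8074 ≈ 774.373 ms.

774.4 ms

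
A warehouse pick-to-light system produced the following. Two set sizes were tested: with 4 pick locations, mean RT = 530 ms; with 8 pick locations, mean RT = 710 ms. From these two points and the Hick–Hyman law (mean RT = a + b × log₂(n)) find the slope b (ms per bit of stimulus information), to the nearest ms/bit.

b = (RT₂ − RT₁)/(log₂ n₂ − log₂ n₁) = (710 − 530)/(3 − 2) = 180 ms/bit.

180 ms/bit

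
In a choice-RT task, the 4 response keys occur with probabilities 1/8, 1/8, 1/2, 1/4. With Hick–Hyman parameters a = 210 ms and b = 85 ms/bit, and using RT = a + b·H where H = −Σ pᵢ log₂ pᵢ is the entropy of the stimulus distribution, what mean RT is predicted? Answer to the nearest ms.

Each term −pᵢ log₂ pᵢ: 0.125·3 + 0.125·3 + 0.5·1 + 0.25·2; summed, H = 1.750 bits.
Mean RT = a + bH = 210 + 85·1.750 = 358.75 ms.

359 ms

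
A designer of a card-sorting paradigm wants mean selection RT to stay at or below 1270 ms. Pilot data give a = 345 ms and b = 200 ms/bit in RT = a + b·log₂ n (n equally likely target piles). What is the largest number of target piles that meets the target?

Set 345 + 200·log₂ n ≤ 1270 → log₂ n ≤ (1270 − 345)/200 = 4.6250.
So n ≤ 2^4.6250 = 24.675; the largest integer n is 24.

24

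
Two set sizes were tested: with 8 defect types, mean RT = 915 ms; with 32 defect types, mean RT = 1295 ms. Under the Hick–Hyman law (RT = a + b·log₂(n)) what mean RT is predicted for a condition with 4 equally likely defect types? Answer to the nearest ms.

With log₂ n on the abscissa the relation is linear; from the two conditions:
  b = (1295 − 915) / (log₂ 32 − log₂ 8) = 380 / (5 − 3) = 190 ms/bit
  a = 915 − 190 × 3 = 345 ms
Then RT(4) = 345 + 190 × log₂ 4 = 345 + 190 × 2 ≈ 725.000 ms.

725 ms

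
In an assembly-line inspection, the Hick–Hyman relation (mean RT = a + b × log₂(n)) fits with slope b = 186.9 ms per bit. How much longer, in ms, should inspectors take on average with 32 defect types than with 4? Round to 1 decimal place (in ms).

Only the slope matters, since a is common to both: ΔRT = b·log₂(n₂/n₁).
log₂(32) − log₂(4) = log₂(32/4) = log₂(8) = 3.
ΔRT = 186.9 × 3.0000 = 560.700 ms.

560.7 ms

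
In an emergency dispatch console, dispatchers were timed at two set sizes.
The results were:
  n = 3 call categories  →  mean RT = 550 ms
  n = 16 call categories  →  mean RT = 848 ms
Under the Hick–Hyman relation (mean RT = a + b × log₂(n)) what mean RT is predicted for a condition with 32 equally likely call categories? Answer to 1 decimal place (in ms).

971.4 ms

Fit slope and intercept:
  b = (848 − 550) / (log₂ 16 − log₂ 3) = 298 / (4 − 1.5850) = 123.394 ms/bit
  a = 550 − 123.394 × 1.5850 = 354.426 ms
Then RT(32) = 354.426 + 123.394 × log₂ 32 = 354.426 + 123.394 × 5 ≈ 971.394 ms.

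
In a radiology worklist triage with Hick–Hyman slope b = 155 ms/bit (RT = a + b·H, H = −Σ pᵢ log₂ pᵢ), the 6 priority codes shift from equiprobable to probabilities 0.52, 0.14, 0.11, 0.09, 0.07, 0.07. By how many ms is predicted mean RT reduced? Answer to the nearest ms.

77 ms

Equiprobable entropy H₀ = log₂ 6 = 2.5850 bits.
Skewed entropy H = −Σ pᵢ log₂ pᵢ = 2.0877 bits.
ΔRT = b·(H₀ − H) = 155 × 0.4972 = 77.07 ms.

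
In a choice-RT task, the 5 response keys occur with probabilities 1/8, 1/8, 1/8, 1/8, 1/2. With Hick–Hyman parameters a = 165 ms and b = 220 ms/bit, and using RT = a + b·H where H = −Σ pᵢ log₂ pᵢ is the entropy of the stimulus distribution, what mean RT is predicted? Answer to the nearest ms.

605 ms

H = −Σ pᵢ log₂ pᵢ = 0.125·3 + 0.125·3 + 0.125·3 + 0.125·3 + 0.5·1 = 2.000 bits.
RT = 165 + 220 × 2.000 = 605.00 ms.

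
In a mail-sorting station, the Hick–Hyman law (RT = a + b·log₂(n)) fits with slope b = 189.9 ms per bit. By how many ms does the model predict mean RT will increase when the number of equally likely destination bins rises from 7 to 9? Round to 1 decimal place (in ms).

The intercept a cancels: ΔRT = b·(log₂ n₂ − log₂ n₁) = b·log₂(n₂/n₁).
log₂(9) − log₂(7) = 3.1699 − 2.8074 = 0.3626.
ΔRT = 189.9 × 0.3626 = 68.852 ms.

68.9 ms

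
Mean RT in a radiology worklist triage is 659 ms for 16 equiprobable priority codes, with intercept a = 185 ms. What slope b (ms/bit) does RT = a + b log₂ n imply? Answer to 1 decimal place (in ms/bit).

118.5 ms/bit

b = (659 − 185) / log₂(16) = 474 / 4 = 118.500 ms/bit.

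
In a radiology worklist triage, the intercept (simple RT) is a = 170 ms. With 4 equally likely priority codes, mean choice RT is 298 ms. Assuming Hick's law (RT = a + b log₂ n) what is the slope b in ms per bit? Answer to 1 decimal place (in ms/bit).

64.0 ms/bit

4 alternatives carry log₂ 4 = 2 bits; the choice cost is 298 − 170 = 128 ms, so b = 128/2 = 64.000 ms/bit.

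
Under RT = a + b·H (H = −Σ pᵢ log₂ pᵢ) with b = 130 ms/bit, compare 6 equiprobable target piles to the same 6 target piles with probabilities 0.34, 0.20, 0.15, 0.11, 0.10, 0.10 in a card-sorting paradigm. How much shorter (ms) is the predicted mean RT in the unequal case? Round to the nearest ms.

Equiprobable entropy H₀ = log₂ 6 = 2.5850 bits.
Skewed entropy H = −Σ pᵢ log₂ pᵢ = 2.4188 bits.
ΔRT = b·(H₀ − H) = 130 × 0.1662 = 21.60 ms.

22 ms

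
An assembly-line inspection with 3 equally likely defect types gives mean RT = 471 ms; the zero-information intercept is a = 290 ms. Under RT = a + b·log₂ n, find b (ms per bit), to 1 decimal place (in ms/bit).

3 alternatives carry log₂ 3 = 1.5850 bits; the choice cost is 471 − 290 = 181 ms, so b = 181/1.5850 = 114.198 ms/bit.

114.2 ms/bit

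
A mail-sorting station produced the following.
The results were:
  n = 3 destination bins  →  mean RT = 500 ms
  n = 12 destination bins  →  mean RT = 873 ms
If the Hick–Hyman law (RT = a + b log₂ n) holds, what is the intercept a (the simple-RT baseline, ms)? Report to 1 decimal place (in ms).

b = (RT₂ − RT₁)/(log₂ n₂ − log₂ n₁) = (873 − 500)/(3.5850 − 1.5850) = 186.500 ms/bit.
Intercept: a = 500 − 186.500·log₂(3) = 204.404 ms.

204.4 ms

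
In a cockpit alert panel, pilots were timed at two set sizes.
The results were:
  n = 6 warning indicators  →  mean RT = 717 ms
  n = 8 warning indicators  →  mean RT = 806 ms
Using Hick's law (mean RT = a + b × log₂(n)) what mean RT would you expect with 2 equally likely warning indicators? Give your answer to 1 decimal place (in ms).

Fit slope and intercept:
  b = (806 − 717) / (log₂ 8 − log₂ 6) = 89 / (3 − 2.5850) = 214.438 ms/bit
  a = 717 − 214.438 × 2.5850 = 162.685 ms
Then RT(2) = 162.685 + 214.438 × log₂ 2 = 162.685 + 214.438 × 1 ≈ 377.123 ms.

377.1 ms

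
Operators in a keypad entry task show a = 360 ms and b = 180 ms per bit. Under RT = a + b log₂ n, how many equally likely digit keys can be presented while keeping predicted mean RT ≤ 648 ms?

Set 360 + 180·log₂ n ≤ 648 → log₂ n ≤ (648 − 360)/180 = 1.6000.
So n ≤ 2^1.6000 = 3.031; the largest integer n is 3.

3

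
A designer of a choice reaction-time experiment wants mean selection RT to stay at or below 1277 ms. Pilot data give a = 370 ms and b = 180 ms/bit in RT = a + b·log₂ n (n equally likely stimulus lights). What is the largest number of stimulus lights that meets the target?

32

Set 370 + 180·log₂ n ≤ 1277 → log₂ n ≤ (1277 − 370)/180 = 5.0389.
So n ≤ 2^5.0389 = 32.874; the largest integer n is 32.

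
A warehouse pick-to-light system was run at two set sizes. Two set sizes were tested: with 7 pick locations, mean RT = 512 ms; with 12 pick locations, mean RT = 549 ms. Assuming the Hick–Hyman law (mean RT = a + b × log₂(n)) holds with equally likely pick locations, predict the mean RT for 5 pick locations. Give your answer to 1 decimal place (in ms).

Fit slope and intercept:
  b = (549 − 512) / (log₂ 12 − log₂ 7) = 37 / (3.5850 − 2.8074) = 47.582 ms/bit
  a = 512 − 47.582 × 2.8074 = 378.421 ms
Then RT(5) = 378.421 + 47.582 × log₂ 5 = 378.421 + 47.582 × 2.3219 ≈ 488.902 ms.

488.9 ms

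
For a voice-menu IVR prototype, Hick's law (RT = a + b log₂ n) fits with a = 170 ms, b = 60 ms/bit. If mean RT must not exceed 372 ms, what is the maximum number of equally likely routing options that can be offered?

10

60·log₂ n ≤ 372 − 170 = 202, giving log₂ n ≤ 3.3667 and n ≤ 10.315. The largest whole number is 10.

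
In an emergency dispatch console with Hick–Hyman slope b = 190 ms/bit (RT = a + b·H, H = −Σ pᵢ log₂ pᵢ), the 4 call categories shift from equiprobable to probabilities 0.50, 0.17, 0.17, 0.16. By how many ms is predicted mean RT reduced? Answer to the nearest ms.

Equiprobable entropy H₀ = log₂ 4 = 2.0000 bits.
Skewed entropy H = −Σ pᵢ log₂ pᵢ = 1.7922 bits.
ΔRT = b·(H₀ − H) = 190 × 0.2078 = 39.48 ms.

39 ms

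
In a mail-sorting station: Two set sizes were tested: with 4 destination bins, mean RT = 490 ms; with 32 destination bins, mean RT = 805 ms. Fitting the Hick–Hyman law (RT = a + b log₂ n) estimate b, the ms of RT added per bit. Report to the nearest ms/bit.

Slope: b = (805 − 490) / (log₂ 32 − log₂ 4) = 315/3.0000 = 105 ms/bit.

105 ms/bit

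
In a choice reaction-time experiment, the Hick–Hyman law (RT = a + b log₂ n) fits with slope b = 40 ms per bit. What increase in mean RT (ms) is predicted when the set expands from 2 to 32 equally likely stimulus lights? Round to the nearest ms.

160 ms

The intercept a cancels: ΔRT = b·(log₂ n₂ − log₂ n₁) = b·log₂(n₂/n₁).
log₂(32) − log₂(2) = log₂(32/2) = log₂(16) = 4.
ΔRT = 40 × 4.0000 = 160.000 ms.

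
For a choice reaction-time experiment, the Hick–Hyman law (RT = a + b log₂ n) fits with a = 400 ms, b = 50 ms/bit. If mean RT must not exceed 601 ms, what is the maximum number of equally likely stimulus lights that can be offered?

Set 400 + 50·log₂ n ≤ 601 → log₂ n ≤ (601 − 400)/50 = 4.0200.
So n ≤ 2^4.0200 = 16.223; the largest integer n is 16.

16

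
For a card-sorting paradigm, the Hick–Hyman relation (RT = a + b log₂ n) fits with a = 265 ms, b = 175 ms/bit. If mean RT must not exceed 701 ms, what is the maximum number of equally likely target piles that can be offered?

175·log₂ n ≤ 701 − 265 = 436, giving log₂ n ≤ 2.4914 and n ≤ 5.623. The largest whole number is 5.

5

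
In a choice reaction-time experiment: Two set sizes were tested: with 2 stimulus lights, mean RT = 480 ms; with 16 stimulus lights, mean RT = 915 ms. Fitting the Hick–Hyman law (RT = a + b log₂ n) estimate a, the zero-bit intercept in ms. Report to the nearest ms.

335 ms

The slope on a log₂ axis is (915 − 480) / (4 − 1) = 145 ms/bit.
a = RT₁ − b·log₂ n₁ = 480 − 145 × 1 = 335.000 ms.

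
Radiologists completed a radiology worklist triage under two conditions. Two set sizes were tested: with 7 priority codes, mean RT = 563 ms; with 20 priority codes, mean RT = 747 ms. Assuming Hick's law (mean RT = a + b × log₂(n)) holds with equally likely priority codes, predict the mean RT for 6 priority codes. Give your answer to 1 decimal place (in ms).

536.0 ms

RT is linear in log₂ n, so two points fix the line:
  b = (747 − 563) / (log₂ 20 − log₂ 7) = 184 / (4.3219 − 2.8074) = 121.486 ms/bit
  a = 563 − 121.486 × 2.8074 = 221.945 ms
Then RT(6) = 221.945 + 121.486 × log₂ 6 = 221.945 + 121.486 × 2.5850 ≈ 535.982 ms.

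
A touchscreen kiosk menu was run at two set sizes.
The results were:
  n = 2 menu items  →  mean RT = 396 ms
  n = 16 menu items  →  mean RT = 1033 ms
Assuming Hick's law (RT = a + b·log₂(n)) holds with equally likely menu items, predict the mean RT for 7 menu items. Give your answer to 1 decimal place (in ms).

779.8 ms

Fit slope and intercept:
  b = (1033 − 396) / (log₂ 16 − log₂ 2) = 637 / (4 − 1) = 212.333 ms/bit
  a = 396 − 212.333 × 1 = 183.667 ms
Then RT(7) = 183.667 + 212.333 × log₂ 7 = 183.667 + 212.333 × 2.8074 ≈ 779.762 ms.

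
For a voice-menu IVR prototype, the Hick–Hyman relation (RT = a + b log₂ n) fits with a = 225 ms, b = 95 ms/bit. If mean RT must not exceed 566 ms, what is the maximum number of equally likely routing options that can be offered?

12

Information budget: (566 − 225)/95 = 3.5895 bits, so n ≤ 2^3.5895 = 12.038 → at most 12.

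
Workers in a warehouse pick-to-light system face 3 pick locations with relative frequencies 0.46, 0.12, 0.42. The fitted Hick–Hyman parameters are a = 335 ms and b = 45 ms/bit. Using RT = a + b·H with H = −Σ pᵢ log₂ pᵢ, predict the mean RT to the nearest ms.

398 ms

H = 0.46·log₂(1/0.46) + 0.12·log₂(1/0.12) + 0.42·log₂(1/0.42) = 1.4080 bits.
RT = 335 + 45 × 1.4080 = 398.36 ms.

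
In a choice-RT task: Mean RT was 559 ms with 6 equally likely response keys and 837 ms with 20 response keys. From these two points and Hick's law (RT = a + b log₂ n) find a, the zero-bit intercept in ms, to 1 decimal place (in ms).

145.3 ms

b = (RT₂ − RT₁)/(log₂ n₂ − log₂ n₁) = (837 − 559)/(4.3219 − 2.5850) = 160.049 ms/bit.
Intercept: a = 559 − 160.049·log₂(6) = 145.279 ms.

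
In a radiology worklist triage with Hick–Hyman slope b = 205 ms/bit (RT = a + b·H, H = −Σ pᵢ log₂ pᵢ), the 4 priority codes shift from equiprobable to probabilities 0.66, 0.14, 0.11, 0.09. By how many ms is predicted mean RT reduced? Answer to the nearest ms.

Equiprobable entropy H₀ = log₂ 4 = 2.0000 bits.
Skewed entropy H = −Σ pᵢ log₂ pᵢ = 1.4557 bits.
ΔRT = b·(H₀ − H) = 205 × 0.5443 = 111.58 ms.

112 ms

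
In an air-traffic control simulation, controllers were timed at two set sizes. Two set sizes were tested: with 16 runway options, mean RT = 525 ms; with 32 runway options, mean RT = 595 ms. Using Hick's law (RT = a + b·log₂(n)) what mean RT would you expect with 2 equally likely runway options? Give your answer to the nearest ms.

315 ms

Fit slope and intercept:
  b = (595 − 525) / (log₂ 32 − log₂ 16) = 70 / (5 − 4) = 70 ms/bit
  a = 525 − 70 × 4 = 245 ms
Then RT(2) = 245 + 70 × log₂ 2 = 245 + 70 × 1 ≈ 315.000 ms.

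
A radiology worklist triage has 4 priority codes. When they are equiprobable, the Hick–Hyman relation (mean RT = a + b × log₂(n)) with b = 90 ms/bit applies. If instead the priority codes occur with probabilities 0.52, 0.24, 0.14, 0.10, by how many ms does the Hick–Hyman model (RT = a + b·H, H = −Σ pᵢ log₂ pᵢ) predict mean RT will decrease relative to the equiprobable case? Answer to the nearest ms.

26 ms

The RT saving is b·ΔH. Equiprobable H₀ = log₂(4) = 2.0000 bits; with the given probabilities H = 1.7140 bits.
b·(H₀ − H) = 90 × (2.0000 − 1.7140) = 25.74 ms.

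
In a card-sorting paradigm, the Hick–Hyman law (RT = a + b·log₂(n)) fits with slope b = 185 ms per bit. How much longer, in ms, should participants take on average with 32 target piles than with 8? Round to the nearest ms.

370 ms

The intercept a cancels: ΔRT = b·(log₂ n₂ − log₂ n₁) = b·log₂(n₂/n₁).
log₂(32) − log₂(8) = log₂(32/8) = log₂(4) = 2.
ΔRT = 185 × 2.0000 = 370.000 ms.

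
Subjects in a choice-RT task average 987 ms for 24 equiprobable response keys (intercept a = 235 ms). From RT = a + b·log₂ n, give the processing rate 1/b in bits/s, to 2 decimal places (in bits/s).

b = (987 − 235)/log₂ 24 = 752/4.5850 = 164.014 ms per bit = 0.16401 s/bit; the reciprocal is 6.097 bits/s.

6.10 bits/s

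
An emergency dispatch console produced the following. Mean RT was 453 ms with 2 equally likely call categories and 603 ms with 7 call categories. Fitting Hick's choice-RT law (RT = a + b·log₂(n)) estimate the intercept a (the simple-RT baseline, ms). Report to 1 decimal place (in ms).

Slope: b = (603 − 453) / (log₂ 7 − log₂ 2) = 150/1.8074 = 82.994 ms/bit.
a = RT₁ − b·log₂ n₁ = 453 − 82.994 × 1 = 370.006 ms.

370.0 ms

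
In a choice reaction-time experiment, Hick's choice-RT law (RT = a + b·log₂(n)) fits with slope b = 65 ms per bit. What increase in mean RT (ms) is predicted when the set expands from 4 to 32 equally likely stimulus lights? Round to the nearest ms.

Only the slope matters, since a is common to both: ΔRT = b·log₂(n₂/n₁).
log₂(32) − log₂(4) = log₂(32/4) = log₂(8) = 3.
ΔRT = 65 × 3.0000 = 195.000 ms.

195 ms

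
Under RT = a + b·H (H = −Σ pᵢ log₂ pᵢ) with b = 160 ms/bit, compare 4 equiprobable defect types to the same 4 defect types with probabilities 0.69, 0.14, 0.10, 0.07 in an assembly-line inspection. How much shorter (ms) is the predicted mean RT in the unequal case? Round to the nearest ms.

Equiprobable entropy H₀ = log₂ 4 = 2.0000 bits.
Skewed entropy H = −Σ pᵢ log₂ pᵢ = 1.3672 bits.
ΔRT = b·(H₀ − H) = 160 × 0.6328 = 101.24 ms.

101 ms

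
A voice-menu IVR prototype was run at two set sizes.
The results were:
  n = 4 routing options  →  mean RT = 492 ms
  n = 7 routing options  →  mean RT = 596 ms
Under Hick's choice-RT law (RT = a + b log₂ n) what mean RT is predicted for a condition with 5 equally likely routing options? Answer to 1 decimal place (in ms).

Fit slope and intercept:
  b = (596 − 492) / (log₂ 7 − log₂ 4) = 104 / (2.8074 − 2) = 128.816 ms/bit
  a = 492 − 128.816 × 2 = 234.369 ms
Then RT(5) = 234.369 + 128.816 × log₂ 5 = 234.369 + 128.816 × 2.3219 ≈ 533.469 ms.

533.5 ms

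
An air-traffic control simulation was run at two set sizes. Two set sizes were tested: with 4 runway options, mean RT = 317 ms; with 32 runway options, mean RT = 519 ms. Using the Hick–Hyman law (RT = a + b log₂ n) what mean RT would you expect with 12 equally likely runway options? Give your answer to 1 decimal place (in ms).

423.7 ms

With log₂ n on the abscissa the relation is linear; from the two conditions:
  b = (519 − 317) / (log₂ 32 − log₂ 4) = 202 / (5 − 2) = 67.333 ms/bit
  a = 317 − 67.333 × 2 = 182.333 ms
Then RT(12) = 182.333 + 67.333 × log₂ 12 = 182.333 + 67.333 × 3.5850 ≈ 423.721 ms.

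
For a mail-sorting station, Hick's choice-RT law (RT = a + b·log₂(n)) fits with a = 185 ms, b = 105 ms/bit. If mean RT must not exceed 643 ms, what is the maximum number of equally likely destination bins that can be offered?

Set 185 + 105·log₂ n ≤ 643 → log₂ n ≤ (643 − 185)/105 = 4.3619.
So n ≤ 2^4.3619 = 20.562; the largest integer n is 20.

20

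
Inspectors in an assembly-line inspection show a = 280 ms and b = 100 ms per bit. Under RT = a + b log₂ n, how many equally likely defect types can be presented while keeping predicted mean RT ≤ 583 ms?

8

100·log₂ n ≤ 583 − 280 = 303, giving log₂ n ≤ 3.0300 and n ≤ 8.168. The largest whole number is 8.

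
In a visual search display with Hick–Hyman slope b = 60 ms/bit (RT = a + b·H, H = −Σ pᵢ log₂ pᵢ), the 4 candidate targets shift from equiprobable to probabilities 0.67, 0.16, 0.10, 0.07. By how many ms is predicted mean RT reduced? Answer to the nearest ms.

Equiprobable entropy H₀ = log₂ 4 = 2.0000 bits.
Skewed entropy H = −Σ pᵢ log₂ pᵢ = 1.4109 bits.
ΔRT = b·(H₀ − H) = 60 × 0.5891 = 35.35 ms.

35 ms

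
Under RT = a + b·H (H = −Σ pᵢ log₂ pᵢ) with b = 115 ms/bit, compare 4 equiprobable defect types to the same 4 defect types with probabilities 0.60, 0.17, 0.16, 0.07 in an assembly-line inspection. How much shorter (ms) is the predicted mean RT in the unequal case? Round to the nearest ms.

50 ms

Equiprobable entropy H₀ = log₂ 4 = 2.0000 bits.
Skewed entropy H = −Σ pᵢ log₂ pᵢ = 1.5683 bits.
ΔRT = b·(H₀ − H) = 115 × 0.4317 = 49.64 ms.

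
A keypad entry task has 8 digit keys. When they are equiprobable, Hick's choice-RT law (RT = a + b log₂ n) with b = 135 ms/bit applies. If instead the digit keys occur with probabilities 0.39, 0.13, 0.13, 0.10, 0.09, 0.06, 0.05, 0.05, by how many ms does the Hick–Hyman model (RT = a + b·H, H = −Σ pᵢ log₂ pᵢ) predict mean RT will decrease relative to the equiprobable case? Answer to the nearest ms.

The RT saving is b·ΔH. Equiprobable H₀ = log₂(8) = 3.0000 bits; with the given probabilities H = 2.6157 bits.
b·(H₀ − H) = 135 × (3.0000 − 2.6157) = 51.89 ms.

52 ms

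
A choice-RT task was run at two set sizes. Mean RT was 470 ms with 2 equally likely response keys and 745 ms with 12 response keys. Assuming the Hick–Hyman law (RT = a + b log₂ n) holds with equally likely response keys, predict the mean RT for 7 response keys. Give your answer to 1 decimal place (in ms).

662.3 ms

Fit slope and intercept:
  b = (745 − 470) / (log₂ 12 − log₂ 2) = 275 / (3.5850 − 1) = 106.385 ms/bit
  a = 470 − 106.385 × 1 = 363.615 ms
Then RT(7) = 363.615 + 106.385 × log₂ 7 = 363.615 + 106.385 × 2.8074 ≈ 662.275 ms.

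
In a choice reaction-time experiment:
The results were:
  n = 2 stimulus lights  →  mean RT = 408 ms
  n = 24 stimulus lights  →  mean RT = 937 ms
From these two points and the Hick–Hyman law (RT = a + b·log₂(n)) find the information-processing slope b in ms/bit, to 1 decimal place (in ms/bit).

Slope: b = (937 − 408) / (log₂ 24 − log₂ 2) = 529/3.5850 = 147.561 ms/bit.

147.6 ms/bit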